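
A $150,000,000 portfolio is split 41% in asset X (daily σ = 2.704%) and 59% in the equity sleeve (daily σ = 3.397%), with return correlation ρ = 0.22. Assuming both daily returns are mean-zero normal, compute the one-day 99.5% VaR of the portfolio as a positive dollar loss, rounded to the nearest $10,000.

$9,640,000

σ_p² = 0.41²·2.704² + 0.59²·3.397² + 2·0.22·0.41·0.59·2.704·3.397 = 6.2237 (%²).
σ_p = √6.2237 = 2.495%.
At 99.5%, z = 2.576.
VaR = 2.576 × 2.495% = 6.427%; on $150,000,000 that is $9,640,500.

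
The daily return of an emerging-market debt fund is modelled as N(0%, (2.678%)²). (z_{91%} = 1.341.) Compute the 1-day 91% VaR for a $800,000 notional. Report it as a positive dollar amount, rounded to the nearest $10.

VaR = z·σ = 1.341 × 2.678% = 3.591%.
On $800,000: 0.03591 × $800,000 = $28,728.

$28,730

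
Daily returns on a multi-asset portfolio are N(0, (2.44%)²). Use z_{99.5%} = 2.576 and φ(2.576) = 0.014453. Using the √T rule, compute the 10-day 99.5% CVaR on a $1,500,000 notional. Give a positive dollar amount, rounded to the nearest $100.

$334,600

σ_{10d} = 2.44% × √10 = 7.716%.
ES multiplier = φ(z)/(1−α) = 0.014453/0.005 = 2.891.
ES = 7.716% × 2.891 = 22.307%; on $1,500,000: $334,605.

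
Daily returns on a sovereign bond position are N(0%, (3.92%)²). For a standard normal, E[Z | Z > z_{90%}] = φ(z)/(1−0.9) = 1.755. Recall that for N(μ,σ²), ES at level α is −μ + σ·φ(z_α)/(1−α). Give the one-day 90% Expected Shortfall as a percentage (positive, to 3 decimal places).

6.880%

ES = 3.92% × 1.755 = 6.880%.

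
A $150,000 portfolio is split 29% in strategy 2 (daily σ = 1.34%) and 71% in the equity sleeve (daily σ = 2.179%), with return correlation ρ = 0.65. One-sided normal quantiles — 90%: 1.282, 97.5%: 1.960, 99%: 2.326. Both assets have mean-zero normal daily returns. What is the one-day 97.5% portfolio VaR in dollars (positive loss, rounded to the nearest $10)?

$5,360

σ_p² = 0.29²·1.34² + 0.71²·2.179² + 2·0.65·0.29·0.71·1.34·2.179 = 3.3261 (%²).
σ_p = √3.3261 = 1.824%.
VaR = 1.960 × 1.824% = 3.575%; on $150,000 that is $5,363.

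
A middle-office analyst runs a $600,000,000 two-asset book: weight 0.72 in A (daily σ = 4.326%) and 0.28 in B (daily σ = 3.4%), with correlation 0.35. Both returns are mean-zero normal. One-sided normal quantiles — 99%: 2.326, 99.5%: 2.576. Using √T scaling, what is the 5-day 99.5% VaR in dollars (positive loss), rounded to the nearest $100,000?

σ_p = √(0.72²·4.326² + 0.28²·3.4² + 2·0.35·0.72·0.28·4.326·3.4) = 3.561%.
σ_{5d} = 3.561% × √5 = 7.963%.
VaR = 2.576 × 7.963% = 20.513%; on $600,000,000 that is $123,078,000.

$123,100,000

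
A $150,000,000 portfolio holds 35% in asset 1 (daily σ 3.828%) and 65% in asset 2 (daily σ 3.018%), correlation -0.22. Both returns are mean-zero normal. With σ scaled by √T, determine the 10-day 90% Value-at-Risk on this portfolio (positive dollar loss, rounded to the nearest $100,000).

σ_p = √(0.35²·3.828² + 0.65²·3.018² + 2·-0.22·0.35·0.65·3.828·3.018) = 2.118%.
σ_{10d} = 2.118% × √10 = 6.698%.
z(90%) = 1.282.
VaR = 1.282 × 6.698% = 8.587%; on $150,000,000 that is $12,880,500.

$12,900,000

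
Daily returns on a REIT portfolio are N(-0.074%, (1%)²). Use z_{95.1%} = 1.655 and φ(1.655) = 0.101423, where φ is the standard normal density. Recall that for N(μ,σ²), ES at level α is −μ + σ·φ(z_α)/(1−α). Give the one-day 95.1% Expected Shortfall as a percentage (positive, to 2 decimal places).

2.14%

Tail multiplier: φ(z)/(1−α) = 0.101423 / 0.049 = 2.070.
ES = −(-0.074%) + 1% × 2.070 = 2.144%.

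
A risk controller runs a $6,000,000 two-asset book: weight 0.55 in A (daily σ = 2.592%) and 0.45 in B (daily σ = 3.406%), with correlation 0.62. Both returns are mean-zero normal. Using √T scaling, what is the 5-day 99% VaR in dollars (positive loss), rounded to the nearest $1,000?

$831,000

σ_p = √(0.55²·2.592² + 0.45²·3.406² + 2·0.62·0.55·0.45·2.592·3.406) = 2.663%.
σ_{5d} = 2.663% × √5 = 5.955%.
z(99%) = 2.326.
VaR = 2.326 × 5.955% = 13.851%; on $6,000,000 that is $831,060.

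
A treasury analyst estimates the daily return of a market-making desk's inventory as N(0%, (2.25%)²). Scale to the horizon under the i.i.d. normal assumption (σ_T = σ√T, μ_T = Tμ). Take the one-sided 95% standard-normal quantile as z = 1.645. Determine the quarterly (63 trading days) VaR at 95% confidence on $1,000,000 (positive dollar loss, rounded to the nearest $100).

$293,800

σ_{63d} = 2.25% × √63 = 17.859%.
VaR = 1.645 × 17.859% = 29.378%.
On $1,000,000: 0.29378 × $1,000,000 = $293,780.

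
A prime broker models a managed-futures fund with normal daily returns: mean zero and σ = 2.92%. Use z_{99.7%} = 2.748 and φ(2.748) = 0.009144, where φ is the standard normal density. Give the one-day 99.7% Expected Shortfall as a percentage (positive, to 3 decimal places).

8.900%

Tail multiplier: φ(z)/(1−α) = 0.009144 / 0.003 = 3.048.
ES = 2.92% × 3.048 = 8.900%.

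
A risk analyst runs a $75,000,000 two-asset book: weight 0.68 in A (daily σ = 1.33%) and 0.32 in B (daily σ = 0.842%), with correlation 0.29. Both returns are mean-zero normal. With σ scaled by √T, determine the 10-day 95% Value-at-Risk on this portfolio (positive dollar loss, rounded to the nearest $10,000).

$3,960,000

σ_p = √(0.68²·1.33² + 0.32²·0.842² + 2·0.29·0.68·0.32·1.33·0.842) = 1.016%.
σ_{10d} = 1.016% × √10 = 3.213%.
z(95%) = 1.645.
VaR = 1.645 × 3.213% = 5.285%; on $75,000,000 that is $3,963,750.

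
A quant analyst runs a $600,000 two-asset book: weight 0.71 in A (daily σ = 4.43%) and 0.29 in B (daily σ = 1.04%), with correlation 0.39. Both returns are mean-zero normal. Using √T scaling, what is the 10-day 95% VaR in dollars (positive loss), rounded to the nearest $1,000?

$102,000

σ_p = √(0.71²·4.43² + 0.29²·1.04² + 2·0.39·0.71·0.29·4.43·1.04) = 3.275%.
σ_{10d} = 3.275% × √10 = 10.356%.
z(95%) = 1.645.
VaR = 1.645 × 10.356% = 17.036%; on $600,000 that is $102,216.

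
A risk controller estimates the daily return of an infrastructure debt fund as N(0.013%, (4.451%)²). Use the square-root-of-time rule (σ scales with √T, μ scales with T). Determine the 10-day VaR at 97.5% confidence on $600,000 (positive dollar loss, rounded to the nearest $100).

At 97.5%, z = 1.960.
σ_{10d} = 4.451% × √10 = 14.075%; μ_{10d} = 10 × 0.013% = 0.130%.
VaR = −(0.130%) + 1.960 × 14.075% = 27.457%.
On $600,000: 0.27457 × $600,000 = $164,742.

$164,700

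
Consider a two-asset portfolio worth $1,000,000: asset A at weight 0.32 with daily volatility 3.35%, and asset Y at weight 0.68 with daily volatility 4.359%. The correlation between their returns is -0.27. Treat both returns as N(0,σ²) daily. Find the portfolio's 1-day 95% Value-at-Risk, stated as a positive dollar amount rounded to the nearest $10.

$47,160

σ_p² = 0.32²·3.35² + 0.68²·4.359² + 2·-0.27·0.32·0.68·3.35·4.359 = 8.2193 (%²).
σ_p = √8.2193 = 2.867%.
At 95%, z = 1.645.
VaR = 1.645 × 2.867% = 4.716%; on $1,000,000 that is $47,160.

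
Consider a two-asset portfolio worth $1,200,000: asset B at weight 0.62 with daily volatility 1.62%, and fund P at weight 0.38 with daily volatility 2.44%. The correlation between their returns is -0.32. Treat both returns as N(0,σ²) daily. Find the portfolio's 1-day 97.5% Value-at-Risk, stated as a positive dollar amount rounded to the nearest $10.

$26,530

σ_p² = 0.62²·1.62² + 0.38²·2.44² + 2·-0.32·0.62·0.38·1.62·2.44 = 1.2725 (%²).
σ_p = √1.2725 = 1.128%.
At 97.5%, z = 1.960.
VaR = 1.960 × 1.128% = 2.211%; on $1,200,000 that is $26,532.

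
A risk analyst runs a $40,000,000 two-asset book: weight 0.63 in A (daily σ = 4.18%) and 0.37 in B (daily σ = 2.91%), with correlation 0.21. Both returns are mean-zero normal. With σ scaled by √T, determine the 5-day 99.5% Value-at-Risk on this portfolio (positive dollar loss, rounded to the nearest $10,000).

σ_p = √(0.63²·4.18² + 0.37²·2.91² + 2·0.21·0.63·0.37·4.18·2.91) = 3.047%.
σ_{5d} = 3.047% × √5 = 6.813%.
z(99.5%) = 2.576.
VaR = 2.576 × 6.813% = 17.550%; on $40,000,000 that is $7,020,000.

$7,020,000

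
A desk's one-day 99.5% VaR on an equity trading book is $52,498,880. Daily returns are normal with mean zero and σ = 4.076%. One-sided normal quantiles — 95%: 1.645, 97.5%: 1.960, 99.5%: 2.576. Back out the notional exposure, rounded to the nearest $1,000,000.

VaR as a fraction of value: z·σ = 2.576 × 4.076% = 10.4998%.
Position = $52,498,880 / 0.104998 = $500,000,000.

$500,000,000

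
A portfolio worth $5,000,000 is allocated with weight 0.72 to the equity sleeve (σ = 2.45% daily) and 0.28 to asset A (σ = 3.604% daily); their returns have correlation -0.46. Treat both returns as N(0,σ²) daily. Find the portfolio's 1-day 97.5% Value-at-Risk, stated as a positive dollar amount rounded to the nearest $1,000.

σ_p² = 0.72²·2.45² + 0.28²·3.604² + 2·-0.46·0.72·0.28·2.45·3.604 = 2.4923 (%²).
σ_p = √2.4923 = 1.579%.
At 97.5%, z = 1.960.
VaR = 1.960 × 1.579% = 3.095%; on $5,000,000 that is $154,750.

$155,000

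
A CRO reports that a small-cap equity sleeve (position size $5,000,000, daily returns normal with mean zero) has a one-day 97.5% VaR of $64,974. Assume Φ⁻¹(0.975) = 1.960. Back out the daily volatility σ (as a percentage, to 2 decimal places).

VaR as a fraction: $64,974 / $5,000,000 = 1.299%.
σ = VaR / z = 1.299% / 1.960 = 0.663%.

0.66%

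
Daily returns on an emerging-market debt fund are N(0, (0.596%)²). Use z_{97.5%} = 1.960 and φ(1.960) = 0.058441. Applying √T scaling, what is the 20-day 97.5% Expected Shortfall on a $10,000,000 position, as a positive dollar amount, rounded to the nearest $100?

$623,100

σ_{20d} = 0.596% × √20 = 2.665%.
ES multiplier = φ(z)/(1−α) = 0.058441/0.025 = 2.338.
ES = 2.665% × 2.338 = 6.231%; on $10,000,000: $623,100.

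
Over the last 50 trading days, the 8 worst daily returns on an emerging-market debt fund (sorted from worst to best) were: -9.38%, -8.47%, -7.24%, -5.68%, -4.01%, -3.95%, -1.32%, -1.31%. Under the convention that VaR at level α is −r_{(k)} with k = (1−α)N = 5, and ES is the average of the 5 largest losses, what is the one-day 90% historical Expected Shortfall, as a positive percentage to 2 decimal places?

6.96%

The 5 worst returns sum to -34.78%.
ES = −(-34.78%) / 5 = 6.956% ≈ 6.96%.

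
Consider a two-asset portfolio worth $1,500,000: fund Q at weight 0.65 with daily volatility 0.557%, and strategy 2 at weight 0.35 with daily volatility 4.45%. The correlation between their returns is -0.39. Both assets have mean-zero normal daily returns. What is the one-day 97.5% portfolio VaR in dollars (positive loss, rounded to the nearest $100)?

$42,800

σ_p² = 0.65²·0.557² + 0.35²·4.45² + 2·-0.39·0.65·0.35·0.557·4.45 = 2.1171 (%²).
σ_p = √2.1171 = 1.455%.
At 97.5%, z = 1.960.
VaR = 1.960 × 1.455% = 2.852%; on $1,500,000 that is $42,780.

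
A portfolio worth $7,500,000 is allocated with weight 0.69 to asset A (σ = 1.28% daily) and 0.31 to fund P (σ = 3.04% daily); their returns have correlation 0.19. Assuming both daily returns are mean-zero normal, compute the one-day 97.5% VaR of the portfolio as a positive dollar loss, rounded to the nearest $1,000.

$207,000

σ_p² = 0.69²·1.28² + 0.31²·3.04² + 2·0.19·0.69·0.31·1.28·3.04 = 1.9844 (%²).
σ_p = √1.9844 = 1.409%.
At 97.5%, z = 1.960.
VaR = 1.960 × 1.409% = 2.762%; on $7,500,000 that is $207,150.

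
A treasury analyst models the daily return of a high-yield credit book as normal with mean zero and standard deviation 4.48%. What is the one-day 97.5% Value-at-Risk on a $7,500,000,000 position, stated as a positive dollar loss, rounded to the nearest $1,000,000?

At 97.5% one-sided, z = 1.960.
VaR = z·σ = 1.960 × 4.48% = 8.781%.
On $7,500,000,000: 0.08781 × $7,500,000,000 = $658,575,000.

$659,000,000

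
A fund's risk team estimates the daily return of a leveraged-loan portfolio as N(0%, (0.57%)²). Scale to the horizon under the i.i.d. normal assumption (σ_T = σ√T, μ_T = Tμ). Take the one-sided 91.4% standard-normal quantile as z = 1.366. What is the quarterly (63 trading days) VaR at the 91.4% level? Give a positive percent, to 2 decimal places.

6.18%

σ_{63d} = 0.57% × √63 = 4.524%.
VaR = 1.366 × 4.524% = 6.180%.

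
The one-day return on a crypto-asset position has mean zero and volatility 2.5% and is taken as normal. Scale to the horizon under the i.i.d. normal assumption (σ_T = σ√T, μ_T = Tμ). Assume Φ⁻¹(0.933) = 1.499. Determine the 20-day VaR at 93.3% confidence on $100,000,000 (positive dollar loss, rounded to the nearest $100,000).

$16,800,000

σ_{20d} = 2.5% × √20 = 11.180%.
VaR = 1.499 × 11.180% = 16.759%.
On $100,000,000: 0.16759 × $100,000,000 = $16,759,000.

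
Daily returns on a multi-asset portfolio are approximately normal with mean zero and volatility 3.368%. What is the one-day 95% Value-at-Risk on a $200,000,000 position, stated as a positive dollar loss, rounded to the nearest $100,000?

$11,100,000

At 95% one-sided, z = 1.645.
VaR = z·σ = 1.645 × 3.368% = 5.540%.
On $200,000,000: 0.05540 × $200,000,000 = $11,080,000.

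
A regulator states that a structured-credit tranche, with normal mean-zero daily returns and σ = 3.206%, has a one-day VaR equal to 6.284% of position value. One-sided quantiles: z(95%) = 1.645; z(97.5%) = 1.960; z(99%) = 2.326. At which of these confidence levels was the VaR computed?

Implied z = VaR/σ = 6.284 / 3.206 = 1.960.
This matches z(97.5%) = 1.960.

97.5%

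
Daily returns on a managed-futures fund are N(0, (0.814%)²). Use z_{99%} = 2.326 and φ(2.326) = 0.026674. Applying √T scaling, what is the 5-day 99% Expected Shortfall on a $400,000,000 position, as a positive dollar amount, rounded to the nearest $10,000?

σ_{5d} = 0.814% × √5 = 1.820%.
ES multiplier = φ(z)/(1−α) = 0.026674/0.01 = 2.667.
ES = 1.820% × 2.667 = 4.854%; on $400,000,000: $19,416,000.

$19,420,000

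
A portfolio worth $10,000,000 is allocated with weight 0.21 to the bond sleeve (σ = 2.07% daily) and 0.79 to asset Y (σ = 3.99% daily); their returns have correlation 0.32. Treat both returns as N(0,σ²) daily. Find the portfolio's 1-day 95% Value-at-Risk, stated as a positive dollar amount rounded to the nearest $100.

$545,600

σ_p² = 0.21²·2.07² + 0.79²·3.99² + 2·0.32·0.21·0.79·2.07·3.99 = 11.0016 (%²).
σ_p = √11.0016 = 3.317%.
At 95%, z = 1.645.
VaR = 1.645 × 3.317% = 5.456%; on $10,000,000 that is $545,600.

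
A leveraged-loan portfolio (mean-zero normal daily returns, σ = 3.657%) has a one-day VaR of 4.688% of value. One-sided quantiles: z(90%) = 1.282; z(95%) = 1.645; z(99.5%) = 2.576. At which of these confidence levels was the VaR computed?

90%

Implied z = VaR/σ = 4.688 / 3.657 = 1.282.
This matches z(90%) = 1.282.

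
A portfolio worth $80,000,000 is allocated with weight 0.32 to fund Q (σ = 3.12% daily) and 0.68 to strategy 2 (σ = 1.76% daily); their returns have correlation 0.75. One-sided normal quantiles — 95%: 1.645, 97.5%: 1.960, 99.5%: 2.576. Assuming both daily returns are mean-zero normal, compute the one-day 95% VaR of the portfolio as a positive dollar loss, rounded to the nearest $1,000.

σ_p² = 0.32²·3.12² + 0.68²·1.76² + 2·0.75·0.32·0.68·3.12·1.76 = 4.2215 (%²).
σ_p = √4.2215 = 2.055%.
VaR = 1.645 × 2.055% = 3.380%; on $80,000,000 that is $2,704,000.

$2,704,000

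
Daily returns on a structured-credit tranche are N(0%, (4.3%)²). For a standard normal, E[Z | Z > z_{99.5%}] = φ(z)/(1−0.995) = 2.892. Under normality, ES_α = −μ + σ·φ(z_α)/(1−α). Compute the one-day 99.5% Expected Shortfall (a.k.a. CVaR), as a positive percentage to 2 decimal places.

ES = 4.3% × 2.892 = 12.436%.

12.44%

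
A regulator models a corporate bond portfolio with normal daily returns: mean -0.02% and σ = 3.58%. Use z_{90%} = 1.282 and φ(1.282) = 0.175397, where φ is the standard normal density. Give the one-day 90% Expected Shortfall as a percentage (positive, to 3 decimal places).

6.299%

Tail multiplier: φ(z)/(1−α) = 0.175397 / 0.1 = 1.754.
ES = −(-0.02%) + 3.58% × 1.754 = 6.299%.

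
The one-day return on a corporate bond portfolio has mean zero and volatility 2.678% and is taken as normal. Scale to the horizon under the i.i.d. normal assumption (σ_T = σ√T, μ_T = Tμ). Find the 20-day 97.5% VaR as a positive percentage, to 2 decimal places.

23.47%

At 97.5%, z = 1.960.
σ_{20d} = 2.678% × √20 = 11.976%.
VaR = 1.960 × 11.976% = 23.473%.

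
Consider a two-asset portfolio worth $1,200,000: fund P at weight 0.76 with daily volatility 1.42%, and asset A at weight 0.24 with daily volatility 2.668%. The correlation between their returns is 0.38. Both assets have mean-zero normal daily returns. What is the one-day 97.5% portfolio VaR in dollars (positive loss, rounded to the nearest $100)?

σ_p² = 0.76²·1.42² + 0.24²·2.668² + 2·0.38·0.76·0.24·1.42·2.668 = 2.0999 (%²).
σ_p = √2.0999 = 1.449%.
At 97.5%, z = 1.960.
VaR = 1.960 × 1.449% = 2.840%; on $1,200,000 that is $34,080.

$34,100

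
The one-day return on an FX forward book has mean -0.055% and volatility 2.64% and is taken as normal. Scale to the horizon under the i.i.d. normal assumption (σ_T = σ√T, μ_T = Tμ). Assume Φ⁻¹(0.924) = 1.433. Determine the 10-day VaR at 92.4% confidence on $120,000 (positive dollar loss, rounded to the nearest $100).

σ_{10d} = 2.64% × √10 = 8.348%; μ_{10d} = 10 × -0.055% = -0.550%.
VaR = −(-0.550%) + 1.433 × 8.348% = 12.513%.
On $120,000: 0.12513 × $120,000 = $15,016.

$15,000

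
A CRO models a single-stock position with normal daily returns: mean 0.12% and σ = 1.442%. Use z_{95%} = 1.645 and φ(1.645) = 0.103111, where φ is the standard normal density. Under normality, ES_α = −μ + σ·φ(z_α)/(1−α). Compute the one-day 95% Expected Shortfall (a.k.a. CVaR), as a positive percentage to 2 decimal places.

Tail multiplier: φ(z)/(1−α) = 0.103111 / 0.05 = 2.062.
ES = −(0.12%) + 1.442% × 2.062 = 2.853%.

2.85%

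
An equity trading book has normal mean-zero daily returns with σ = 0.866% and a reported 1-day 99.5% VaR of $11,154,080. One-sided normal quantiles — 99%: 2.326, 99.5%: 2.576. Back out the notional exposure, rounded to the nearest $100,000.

VaR as a fraction of value: z·σ = 2.576 × 0.866% = 2.23082%.
Position = $11,154,080 / 0.0223082 = $500,000,000.

$500,000,000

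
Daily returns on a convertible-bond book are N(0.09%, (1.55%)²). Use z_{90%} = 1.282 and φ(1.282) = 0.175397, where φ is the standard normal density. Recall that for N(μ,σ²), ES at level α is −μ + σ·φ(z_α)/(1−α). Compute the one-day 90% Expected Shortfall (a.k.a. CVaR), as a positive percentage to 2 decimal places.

Tail multiplier: φ(z)/(1−α) = 0.175397 / 0.1 = 1.754.
ES = −(0.09%) + 1.55% × 1.754 = 2.629%.

2.63%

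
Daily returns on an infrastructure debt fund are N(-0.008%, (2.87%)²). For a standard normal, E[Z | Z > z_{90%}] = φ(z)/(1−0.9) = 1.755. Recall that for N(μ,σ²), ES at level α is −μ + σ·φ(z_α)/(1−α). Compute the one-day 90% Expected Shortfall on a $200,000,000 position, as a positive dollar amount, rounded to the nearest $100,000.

$10,100,000

ES = −(-0.008%) + 2.87% × 1.755 = 5.045%.
On $200,000,000: 0.05045 × $200,000,000 = $10,090,000.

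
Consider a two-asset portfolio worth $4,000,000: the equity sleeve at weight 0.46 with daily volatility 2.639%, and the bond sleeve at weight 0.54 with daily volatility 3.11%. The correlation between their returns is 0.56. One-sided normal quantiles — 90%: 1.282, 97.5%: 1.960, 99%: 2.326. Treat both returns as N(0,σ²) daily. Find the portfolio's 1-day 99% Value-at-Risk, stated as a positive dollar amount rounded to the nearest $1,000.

$239,000

σ_p² = 0.46²·2.639² + 0.54²·3.11² + 2·0.56·0.46·0.54·2.639·3.11 = 6.5774 (%²).
σ_p = √6.5774 = 2.565%.
VaR = 2.326 × 2.565% = 5.966%; on $4,000,000 that is $238,640.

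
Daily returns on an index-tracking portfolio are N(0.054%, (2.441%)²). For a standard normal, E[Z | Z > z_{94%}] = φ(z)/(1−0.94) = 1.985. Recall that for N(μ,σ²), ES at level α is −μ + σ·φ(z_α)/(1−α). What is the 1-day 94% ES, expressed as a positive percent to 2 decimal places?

ES = −(0.054%) + 2.441% × 1.985 = 4.791%.

4.79%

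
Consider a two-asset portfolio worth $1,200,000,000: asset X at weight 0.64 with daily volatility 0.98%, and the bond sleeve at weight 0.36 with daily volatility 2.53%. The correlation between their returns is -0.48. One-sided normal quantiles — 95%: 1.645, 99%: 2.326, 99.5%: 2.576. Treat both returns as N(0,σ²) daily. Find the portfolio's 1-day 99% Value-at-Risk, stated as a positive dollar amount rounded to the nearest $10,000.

σ_p² = 0.64²·0.98² + 0.36²·2.53² + 2·-0.48·0.64·0.36·0.98·2.53 = 0.6745 (%²).
σ_p = √0.6745 = 0.821%.
VaR = 2.326 × 0.821% = 1.910%; on $1,200,000,000 that is $22,920,000.

$22,920,000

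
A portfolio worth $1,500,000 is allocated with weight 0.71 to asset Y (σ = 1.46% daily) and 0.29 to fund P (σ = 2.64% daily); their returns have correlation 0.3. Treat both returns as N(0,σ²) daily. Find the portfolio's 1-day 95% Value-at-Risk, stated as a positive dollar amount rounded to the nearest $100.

$36,100

σ_p² = 0.71²·1.46² + 0.29²·2.64² + 2·0.3·0.71·0.29·1.46·2.64 = 2.1369 (%²).
σ_p = √2.1369 = 1.462%.
At 95%, z = 1.645.
VaR = 1.645 × 1.462% = 2.405%; on $1,500,000 that is $36,075.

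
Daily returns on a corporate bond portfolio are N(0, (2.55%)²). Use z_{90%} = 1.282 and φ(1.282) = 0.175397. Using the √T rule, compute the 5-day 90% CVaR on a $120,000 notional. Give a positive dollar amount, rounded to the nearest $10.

$12,000

σ_{5d} = 2.55% × √5 = 5.702%.
ES multiplier = φ(z)/(1−α) = 0.175397/0.1 = 1.754.
ES = 5.702% × 1.754 = 10.001%; on $120,000: $12,001.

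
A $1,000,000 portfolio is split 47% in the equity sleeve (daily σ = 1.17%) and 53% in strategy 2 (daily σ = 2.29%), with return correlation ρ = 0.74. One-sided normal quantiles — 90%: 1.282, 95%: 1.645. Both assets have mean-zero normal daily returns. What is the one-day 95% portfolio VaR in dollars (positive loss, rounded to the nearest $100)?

σ_p² = 0.47²·1.17² + 0.53²·2.29² + 2·0.74·0.47·0.53·1.17·2.29 = 2.7632 (%²).
σ_p = √2.7632 = 1.662%.
VaR = 1.645 × 1.662% = 2.734%; on $1,000,000 that is $27,340.

$27,300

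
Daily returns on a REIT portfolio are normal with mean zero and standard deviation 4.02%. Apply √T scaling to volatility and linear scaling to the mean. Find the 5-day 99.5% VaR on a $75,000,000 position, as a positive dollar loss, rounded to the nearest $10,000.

$17,370,000

At 99.5%, z = 2.576.
σ_{5d} = 4.02% × √5 = 8.989%.
VaR = 2.576 × 8.989% = 23.156%.
On $75,000,000: 0.23156 × $75,000,000 = $17,367,000.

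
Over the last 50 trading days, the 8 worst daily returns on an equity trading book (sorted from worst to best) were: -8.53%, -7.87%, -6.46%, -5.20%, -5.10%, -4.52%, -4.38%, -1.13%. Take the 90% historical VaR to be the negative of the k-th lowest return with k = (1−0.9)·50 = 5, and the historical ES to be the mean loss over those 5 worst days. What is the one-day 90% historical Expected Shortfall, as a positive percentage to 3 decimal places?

6.632%

The 5 worst returns sum to -33.16%.
ES = −(-33.16%) / 5 = 6.632%.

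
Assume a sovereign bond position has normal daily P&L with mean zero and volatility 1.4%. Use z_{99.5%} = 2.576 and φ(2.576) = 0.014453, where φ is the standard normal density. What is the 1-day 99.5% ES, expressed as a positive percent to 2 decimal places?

Tail multiplier: φ(z)/(1−α) = 0.014453 / 0.005 = 2.891.
ES = 1.4% × 2.891 = 4.047%.

4.05%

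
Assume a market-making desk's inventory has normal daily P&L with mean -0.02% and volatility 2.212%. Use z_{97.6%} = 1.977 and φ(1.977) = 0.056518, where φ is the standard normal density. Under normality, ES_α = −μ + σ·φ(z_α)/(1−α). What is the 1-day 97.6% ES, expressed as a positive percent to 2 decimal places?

5.23%

Tail multiplier: φ(z)/(1−α) = 0.056518 / 0.024 = 2.355.
ES = −(-0.02%) + 2.212% × 2.355 = 5.229%.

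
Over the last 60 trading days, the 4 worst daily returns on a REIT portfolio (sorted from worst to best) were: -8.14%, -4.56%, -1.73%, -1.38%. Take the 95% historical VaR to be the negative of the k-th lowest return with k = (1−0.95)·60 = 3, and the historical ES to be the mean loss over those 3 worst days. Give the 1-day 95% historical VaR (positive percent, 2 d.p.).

k = 3; the 3rd lowest return is -1.73%, so VaR = 1.73%.

1.73%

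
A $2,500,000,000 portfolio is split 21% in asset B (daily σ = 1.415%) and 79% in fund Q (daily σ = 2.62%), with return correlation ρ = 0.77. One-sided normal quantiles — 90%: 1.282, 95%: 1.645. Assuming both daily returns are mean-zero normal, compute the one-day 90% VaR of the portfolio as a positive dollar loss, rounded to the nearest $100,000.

$73,900,000

σ_p² = 0.21²·1.415² + 0.79²·2.62² + 2·0.77·0.21·0.79·1.415·2.62 = 5.3195 (%²).
σ_p = √5.3195 = 2.306%.
VaR = 1.282 × 2.306% = 2.956%; on $2,500,000,000 that is $73,900,000.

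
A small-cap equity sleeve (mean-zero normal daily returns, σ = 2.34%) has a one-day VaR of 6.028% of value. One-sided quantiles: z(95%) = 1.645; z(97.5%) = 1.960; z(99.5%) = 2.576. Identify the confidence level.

99.5%

Implied z = VaR/σ = 6.028 / 2.34 = 2.576.
This matches z(99.5%) = 2.576.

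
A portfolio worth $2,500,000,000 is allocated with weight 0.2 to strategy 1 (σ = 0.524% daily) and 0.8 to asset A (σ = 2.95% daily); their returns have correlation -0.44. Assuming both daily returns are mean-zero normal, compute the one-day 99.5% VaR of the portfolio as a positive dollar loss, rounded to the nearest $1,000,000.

$149,000,000

σ_p² = 0.2²·0.524² + 0.8²·2.95² + 2·-0.44·0.2·0.8·0.524·2.95 = 5.3629 (%²).
σ_p = √5.3629 = 2.316%.
At 99.5%, z = 2.576.
VaR = 2.576 × 2.316% = 5.966%; on $2,500,000,000 that is $149,150,000.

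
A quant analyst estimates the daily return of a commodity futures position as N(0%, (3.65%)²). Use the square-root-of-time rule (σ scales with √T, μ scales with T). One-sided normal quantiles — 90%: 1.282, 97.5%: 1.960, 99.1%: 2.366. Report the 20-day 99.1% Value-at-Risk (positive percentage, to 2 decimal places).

38.62%

σ_{20d} = 3.65% × √20 = 16.323%.
VaR = 2.366 × 16.323% = 38.620%.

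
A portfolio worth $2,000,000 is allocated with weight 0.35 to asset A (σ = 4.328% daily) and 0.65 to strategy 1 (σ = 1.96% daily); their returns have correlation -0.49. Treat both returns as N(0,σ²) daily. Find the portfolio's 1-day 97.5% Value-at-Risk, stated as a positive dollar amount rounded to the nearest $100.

σ_p² = 0.35²·4.328² + 0.65²·1.96² + 2·-0.49·0.35·0.65·4.328·1.96 = 2.0264 (%²).
σ_p = √2.0264 = 1.424%.
At 97.5%, z = 1.960.
VaR = 1.960 × 1.424% = 2.791%; on $2,000,000 that is $55,820.

$55,800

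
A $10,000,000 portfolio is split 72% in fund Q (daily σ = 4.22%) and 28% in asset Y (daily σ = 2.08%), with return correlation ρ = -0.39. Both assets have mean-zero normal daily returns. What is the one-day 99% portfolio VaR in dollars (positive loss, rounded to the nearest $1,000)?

$666,000

σ_p² = 0.72²·4.22² + 0.28²·2.08² + 2·-0.39·0.72·0.28·4.22·2.08 = 8.1908 (%²).
σ_p = √8.1908 = 2.862%.
At 99%, z = 2.326.
VaR = 2.326 × 2.862% = 6.657%; on $10,000,000 that is $665,700.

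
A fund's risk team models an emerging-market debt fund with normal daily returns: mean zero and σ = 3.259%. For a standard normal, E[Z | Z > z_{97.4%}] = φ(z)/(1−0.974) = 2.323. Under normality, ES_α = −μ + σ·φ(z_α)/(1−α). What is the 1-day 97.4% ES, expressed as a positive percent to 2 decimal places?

ES = 3.259% × 2.323 = 7.571%.

7.57%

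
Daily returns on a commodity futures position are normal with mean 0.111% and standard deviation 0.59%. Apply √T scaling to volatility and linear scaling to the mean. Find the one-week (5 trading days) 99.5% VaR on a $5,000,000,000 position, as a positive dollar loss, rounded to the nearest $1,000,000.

$142,000,000

At 99.5%, z = 2.576.
σ_{5d} = 0.59% × √5 = 1.319%; μ_{5d} = 5 × 0.111% = 0.555%.
VaR = −(0.555%) + 2.576 × 1.319% = 2.843%.
On $5,000,000,000: 0.02843 × $5,000,000,000 = $142,150,000.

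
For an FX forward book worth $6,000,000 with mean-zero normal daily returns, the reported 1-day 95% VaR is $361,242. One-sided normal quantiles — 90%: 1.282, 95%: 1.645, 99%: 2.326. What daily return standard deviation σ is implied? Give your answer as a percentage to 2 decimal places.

VaR as a fraction: $361,242 / $6,000,000 = 6.021%.
σ = VaR / z = 6.021% / 1.645 = 3.660%.

3.66%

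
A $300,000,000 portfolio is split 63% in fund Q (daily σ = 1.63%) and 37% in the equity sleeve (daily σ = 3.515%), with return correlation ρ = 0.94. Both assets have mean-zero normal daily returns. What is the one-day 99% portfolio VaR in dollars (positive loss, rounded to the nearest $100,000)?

$16,000,000

σ_p² = 0.63²·1.63² + 0.37²·3.515² + 2·0.94·0.63·0.37·1.63·3.515 = 5.2568 (%²).
σ_p = √5.2568 = 2.293%.
At 99%, z = 2.326.
VaR = 2.326 × 2.293% = 5.334%; on $300,000,000 that is $16,002,000.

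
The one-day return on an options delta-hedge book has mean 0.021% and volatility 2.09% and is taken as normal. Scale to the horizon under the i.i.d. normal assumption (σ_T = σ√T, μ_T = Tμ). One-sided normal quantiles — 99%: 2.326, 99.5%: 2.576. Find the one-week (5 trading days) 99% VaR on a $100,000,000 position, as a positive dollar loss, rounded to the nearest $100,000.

σ_{5d} = 2.09% × √5 = 4.673%; μ_{5d} = 5 × 0.021% = 0.105%.
VaR = −(0.105%) + 2.326 × 4.673% = 10.764%.
On $100,000,000: 0.10764 × $100,000,000 = $10,764,000.

$10,800,000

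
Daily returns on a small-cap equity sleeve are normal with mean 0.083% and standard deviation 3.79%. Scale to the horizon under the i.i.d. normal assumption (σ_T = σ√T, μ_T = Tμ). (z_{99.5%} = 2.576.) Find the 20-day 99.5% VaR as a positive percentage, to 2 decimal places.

42.00%

σ_{20d} = 3.79% × √20 = 16.949%; μ_{20d} = 20 × 0.083% = 1.660%.
VaR = −(1.660%) + 2.576 × 16.949% = 42.001%.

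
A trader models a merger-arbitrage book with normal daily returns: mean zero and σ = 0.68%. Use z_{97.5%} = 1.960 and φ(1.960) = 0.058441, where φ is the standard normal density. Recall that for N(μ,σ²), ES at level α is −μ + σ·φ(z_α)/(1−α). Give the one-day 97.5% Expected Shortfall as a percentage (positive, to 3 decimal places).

Tail multiplier: φ(z)/(1−α) = 0.058441 / 0.025 = 2.338.
ES = 0.68% × 2.338 = 1.590%.

1.590%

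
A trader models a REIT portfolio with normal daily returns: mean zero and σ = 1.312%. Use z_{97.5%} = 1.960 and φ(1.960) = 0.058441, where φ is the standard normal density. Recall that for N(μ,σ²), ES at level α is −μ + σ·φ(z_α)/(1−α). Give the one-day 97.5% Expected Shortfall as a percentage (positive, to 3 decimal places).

Tail multiplier: φ(z)/(1−α) = 0.058441 / 0.025 = 2.338.
ES = 1.312% × 2.338 = 3.067%.

3.067%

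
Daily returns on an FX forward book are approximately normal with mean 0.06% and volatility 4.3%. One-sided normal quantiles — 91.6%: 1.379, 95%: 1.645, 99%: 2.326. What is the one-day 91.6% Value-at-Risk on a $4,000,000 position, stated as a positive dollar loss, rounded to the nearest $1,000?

VaR = −μ + z·σ = −(0.06%) + 1.379 × 4.3% = 5.870%.
On $4,000,000: 0.05870 × $4,000,000 = $234,800.

$235,000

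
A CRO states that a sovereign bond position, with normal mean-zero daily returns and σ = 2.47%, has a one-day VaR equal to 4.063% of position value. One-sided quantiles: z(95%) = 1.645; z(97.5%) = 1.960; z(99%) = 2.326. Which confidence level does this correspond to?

95%

Implied z = VaR/σ = 4.063 / 2.47 = 1.645.
This matches z(95%) = 1.645.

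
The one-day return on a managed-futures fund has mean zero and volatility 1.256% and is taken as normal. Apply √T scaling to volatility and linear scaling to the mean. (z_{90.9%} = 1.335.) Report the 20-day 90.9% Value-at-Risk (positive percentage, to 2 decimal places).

σ_{20d} = 1.256% × √20 = 5.617%.
VaR = 1.335 × 5.617% = 7.499%.

7.50%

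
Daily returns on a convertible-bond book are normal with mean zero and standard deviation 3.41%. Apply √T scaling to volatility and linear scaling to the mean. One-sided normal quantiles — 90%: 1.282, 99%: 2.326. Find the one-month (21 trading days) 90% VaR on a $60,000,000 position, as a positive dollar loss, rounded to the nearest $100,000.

σ_{21d} = 3.41% × √21 = 15.627%.
VaR = 1.282 × 15.627% = 20.034%.
On $60,000,000: 0.20034 × $60,000,000 = $12,020,400.

$12,000,000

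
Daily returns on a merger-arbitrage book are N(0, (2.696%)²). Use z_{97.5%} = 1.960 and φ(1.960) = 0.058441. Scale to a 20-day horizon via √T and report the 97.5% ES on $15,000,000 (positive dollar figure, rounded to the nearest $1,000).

$4,228,000

σ_{20d} = 2.696% × √20 = 12.057%.
ES multiplier = φ(z)/(1−α) = 0.058441/0.025 = 2.338.
ES = 12.057% × 2.338 = 28.189%; on $15,000,000: $4,228,350.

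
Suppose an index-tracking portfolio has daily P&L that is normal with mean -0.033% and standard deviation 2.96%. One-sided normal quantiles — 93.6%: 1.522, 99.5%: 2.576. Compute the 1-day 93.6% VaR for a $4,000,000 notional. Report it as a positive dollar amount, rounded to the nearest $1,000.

$182,000

VaR = −μ + z·σ = −(-0.033%) + 1.522 × 2.96% = 4.538%.
On $4,000,000: 0.04538 × $4,000,000 = $181,520.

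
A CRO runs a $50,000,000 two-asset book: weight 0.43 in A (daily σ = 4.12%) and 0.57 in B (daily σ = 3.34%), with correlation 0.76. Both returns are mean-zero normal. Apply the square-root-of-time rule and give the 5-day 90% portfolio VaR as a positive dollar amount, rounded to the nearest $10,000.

$4,940,000

σ_p = √(0.43²·4.12² + 0.57²·3.34² + 2·0.76·0.43·0.57·4.12·3.34) = 3.448%.
σ_{5d} = 3.448% × √5 = 7.710%.
z(90%) = 1.282.
VaR = 1.282 × 7.710% = 9.884%; on $50,000,000 that is $4,942,000.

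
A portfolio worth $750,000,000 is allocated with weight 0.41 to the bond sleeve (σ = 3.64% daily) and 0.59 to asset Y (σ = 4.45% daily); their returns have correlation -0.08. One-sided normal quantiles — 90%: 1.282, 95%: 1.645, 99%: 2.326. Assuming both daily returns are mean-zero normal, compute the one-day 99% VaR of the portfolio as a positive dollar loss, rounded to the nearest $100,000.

$50,800,000

σ_p² = 0.41²·3.64² + 0.59²·4.45² + 2·-0.08·0.41·0.59·3.64·4.45 = 8.4936 (%²).
σ_p = √8.4936 = 2.914%.
VaR = 2.326 × 2.914% = 6.778%; on $750,000,000 that is $50,835,000.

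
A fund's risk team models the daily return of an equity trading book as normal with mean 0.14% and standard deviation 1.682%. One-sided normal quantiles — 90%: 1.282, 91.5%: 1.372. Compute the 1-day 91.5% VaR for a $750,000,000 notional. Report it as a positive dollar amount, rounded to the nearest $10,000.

$16,260,000

VaR = −μ + z·σ = −(0.14%) + 1.372 × 1.682% = 2.168%.
On $750,000,000: 0.02168 × $750,000,000 = $16,260,000.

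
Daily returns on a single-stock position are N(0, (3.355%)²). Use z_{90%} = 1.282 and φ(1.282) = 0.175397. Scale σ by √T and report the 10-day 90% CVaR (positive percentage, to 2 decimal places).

18.61%

σ_{10d} = 3.355% × √10 = 10.609%.
ES multiplier = φ(z)/(1−α) = 0.175397/0.1 = 1.754.
ES = 10.609% × 1.754 = 18.608%.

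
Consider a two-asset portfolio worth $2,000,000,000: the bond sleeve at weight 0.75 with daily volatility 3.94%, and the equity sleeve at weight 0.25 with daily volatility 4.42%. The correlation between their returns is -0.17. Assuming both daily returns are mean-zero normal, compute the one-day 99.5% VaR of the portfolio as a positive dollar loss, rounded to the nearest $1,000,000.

$153,000,000

σ_p² = 0.75²·3.94² + 0.25²·4.42² + 2·-0.17·0.75·0.25·3.94·4.42 = 8.8429 (%²).
σ_p = √8.8429 = 2.974%.
At 99.5%, z = 2.576.
VaR = 2.576 × 2.974% = 7.661%; on $2,000,000,000 that is $153,220,000.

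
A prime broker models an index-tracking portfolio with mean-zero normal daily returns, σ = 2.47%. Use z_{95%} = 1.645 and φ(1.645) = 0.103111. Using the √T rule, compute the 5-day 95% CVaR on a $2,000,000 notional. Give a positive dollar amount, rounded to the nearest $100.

$227,800

σ_{5d} = 2.47% × √5 = 5.523%.
ES multiplier = φ(z)/(1−α) = 0.103111/0.05 = 2.062.
ES = 5.523% × 2.062 = 11.388%; on $2,000,000: $227,760.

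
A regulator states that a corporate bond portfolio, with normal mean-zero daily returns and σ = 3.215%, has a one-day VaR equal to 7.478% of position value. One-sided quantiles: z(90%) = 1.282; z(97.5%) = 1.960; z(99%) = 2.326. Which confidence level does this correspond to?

99%

Implied z = VaR/σ = 7.478 / 3.215 = 2.326.
This matches z(99%) = 2.326.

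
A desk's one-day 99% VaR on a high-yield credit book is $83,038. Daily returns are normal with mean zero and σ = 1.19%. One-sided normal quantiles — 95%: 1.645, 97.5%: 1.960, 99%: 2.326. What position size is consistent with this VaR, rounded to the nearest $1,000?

$3,000,000

VaR as a fraction of value: z·σ = 2.326 × 1.19% = 2.76794%.
Position = $83,038 / 0.0276794 = $2,999,993.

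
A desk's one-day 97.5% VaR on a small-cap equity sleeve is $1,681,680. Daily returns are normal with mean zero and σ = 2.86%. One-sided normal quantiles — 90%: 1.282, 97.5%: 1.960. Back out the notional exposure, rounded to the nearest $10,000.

VaR as a fraction of value: z·σ = 1.960 × 2.86% = 5.6056%.
Position = $1,681,680 / 0.056056 = $30,000,000.

$30,000,000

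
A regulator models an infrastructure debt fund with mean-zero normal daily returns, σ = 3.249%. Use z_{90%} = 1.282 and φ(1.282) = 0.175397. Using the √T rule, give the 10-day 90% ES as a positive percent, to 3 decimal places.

18.021%

σ_{10d} = 3.249% × √10 = 10.274%.
ES multiplier = φ(z)/(1−α) = 0.175397/0.1 = 1.754.
ES = 10.274% × 1.754 = 18.021%.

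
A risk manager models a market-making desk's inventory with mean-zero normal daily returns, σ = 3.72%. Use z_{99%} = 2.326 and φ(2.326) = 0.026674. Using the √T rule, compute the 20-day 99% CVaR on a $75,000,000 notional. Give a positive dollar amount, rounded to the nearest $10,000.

σ_{20d} = 3.72% × √20 = 16.636%.
ES multiplier = φ(z)/(1−α) = 0.026674/0.01 = 2.667.
ES = 16.636% × 2.667 = 44.368%; on $75,000,000: $33,276,000.

$33,280,000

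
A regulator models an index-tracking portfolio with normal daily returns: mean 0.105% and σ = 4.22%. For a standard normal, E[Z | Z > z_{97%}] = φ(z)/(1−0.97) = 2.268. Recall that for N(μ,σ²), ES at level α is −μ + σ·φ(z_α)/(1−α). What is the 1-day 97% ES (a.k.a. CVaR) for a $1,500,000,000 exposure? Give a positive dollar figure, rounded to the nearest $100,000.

$142,000,000

ES = −(0.105%) + 4.22% × 2.268 = 9.466%.
On $1,500,000,000: 0.09466 × $1,500,000,000 = $141,990,000.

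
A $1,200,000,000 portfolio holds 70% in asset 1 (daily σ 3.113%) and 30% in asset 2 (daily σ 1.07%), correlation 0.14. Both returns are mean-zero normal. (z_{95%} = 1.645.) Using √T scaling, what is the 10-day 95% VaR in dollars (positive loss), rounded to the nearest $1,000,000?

$140,000,000

σ_p = √(0.7²·3.113² + 0.3²·1.07² + 2·0.14·0.7·0.3·3.113·1.07) = 2.247%.
σ_{10d} = 2.247% × √10 = 7.106%.
VaR = 1.645 × 7.106% = 11.689%; on $1,200,000,000 that is $140,268,000.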